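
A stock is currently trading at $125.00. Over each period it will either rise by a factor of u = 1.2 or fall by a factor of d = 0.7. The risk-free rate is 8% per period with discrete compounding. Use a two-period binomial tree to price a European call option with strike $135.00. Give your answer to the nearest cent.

$22.28

Risk-neutral probability p = (1 + 0.08 − 0.7)/(1.2 − 0.7) = 0.3800/0.5000 = 0.7600
Terminal stock prices: S_uu = 180, S_ud = 105, S_dd = 61.25
Terminal payoffs (S − K): max(45, 0) = 45, max(-30, 0) = 0, max(-73.75, 0) = 0
Node u (S = 150): V_u = 1/1.08·[0.7600·45.0000 + 0.2400·0.0000] = 31.6667
Node d (S = 87.5): V_d = 1/1.08·[0.7600·0.0000 + 0.2400·0.0000] = 0.0000
Node 0 (S = 125): V_0 = 1/1.08·[0.7600·31.6667 + 0.2400·0.0000] = 22.2840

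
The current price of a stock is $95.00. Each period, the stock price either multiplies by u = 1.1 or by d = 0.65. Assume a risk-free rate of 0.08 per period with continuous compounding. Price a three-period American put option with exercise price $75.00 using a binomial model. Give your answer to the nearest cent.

Risk-neutral probability p = (e^0.08 − 0.65)/(1.1 − 0.65) = 0.4333/0.4500 = 0.9629
Terminal stock prices: S_uuu = 126.4, S_uud = 74.72, S_udd = 44.15, S_ddd = 26.09
Terminal payoffs (K − S): max(-51.45, 0) = 0, max(0.2825, 0) = 0.2825, max(30.85, 0) = 30.85, max(48.91, 0) = 48.91
Node uu (S = 115): continuation = e^(−0.08)·[0.9629·0.0000 + 0.0371·0.2825] = 0.0097; exercise value = 0.0000 ≤ continuation, so V_uu = 0.0097
Node ud (S = 67.93): continuation = e^(−0.08)·[0.9629·0.2825 + 0.0371·30.8487] = 1.3087; exercise value = 7.0750 > continuation, so V_ud = 7.0750 (exercise)
Node dd (S = 40.14): continuation = e^(−0.08)·[0.9629·30.8487 + 0.0371·48.9106] = 29.0962; exercise value = 34.8625 > continuation, so V_dd = 34.8625 (exercise)
Node u (S = 104.5): continuation = e^(−0.08)·[0.9629·0.0097 + 0.0371·7.0750] = 0.2512; exercise value = 0.0000 ≤ continuation, so V_u = 0.2512
Node d (S = 61.75): continuation = e^(−0.08)·[0.9629·7.0750 + 0.0371·34.8625] = 7.4837; exercise value = 13.2500 > continuation, so V_d = 13.2500 (exercise)
Node 0 (S = 95): continuation = e^(−0.08)·[0.9629·0.2512 + 0.0371·13.2500] = 0.6775; exercise value = 0.0000 ≤ continuation, so V_0 = 0.6775

$0.68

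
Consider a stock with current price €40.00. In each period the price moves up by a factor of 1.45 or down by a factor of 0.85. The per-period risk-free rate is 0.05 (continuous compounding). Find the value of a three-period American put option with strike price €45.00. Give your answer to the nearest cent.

€7.35

Risk-neutral probability p = (e^0.05 − 0.85)/(1.45 − 0.85) = 0.2013/0.6000 = 0.3355
Terminal stock prices: S_uuu = 121.9, S_uud = 71.48, S_udd = 41.9, S_ddd = 24.56
Terminal payoffs (K − S): max(-76.94, 0) = 0, max(-26.48, 0) = 0, max(3.095, 0) = 3.095, max(20.44, 0) = 20.44
Node uu (S = 84.1): continuation = e^(−0.05)·[0.3355·0.0000 + 0.6645·0.0000] = 0.0000; exercise value = 0.0000 ≤ continuation, so V_uu = 0.0000
Node ud (S = 49.3): continuation = e^(−0.05)·[0.3355·0.0000 + 0.6645·3.0950] = 1.9565; exercise value = 0.0000 ≤ continuation, so V_ud = 1.9565
Node dd (S = 28.9): continuation = e^(−0.05)·[0.3355·3.0950 + 0.6645·20.4350] = 13.9053; exercise value = 16.1000 > continuation, so V_dd = 16.1000 (exercise)
Node u (S = 58): continuation = e^(−0.05)·[0.3355·0.0000 + 0.6645·1.9565] = 1.2368; exercise value = 0.0000 ≤ continuation, so V_u = 1.2368
Node d (S = 34): continuation = e^(−0.05)·[0.3355·1.9565 + 0.6645·16.1000] = 10.8017; exercise value = 11.0000 > continuation, so V_d = 11.0000 (exercise)
Node 0 (S = 40): continuation = e^(−0.05)·[0.3355·1.2368 + 0.6645·11.0000] = 7.3482; exercise value = 5.0000 ≤ continuation, so V_0 = 7.3482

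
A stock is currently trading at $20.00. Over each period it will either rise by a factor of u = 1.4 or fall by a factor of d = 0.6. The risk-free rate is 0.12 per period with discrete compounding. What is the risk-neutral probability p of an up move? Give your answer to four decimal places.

p = 0.6500

Risk-neutral probability p = (1 + 0.12 − 0.6)/(1.4 − 0.6) = 0.5200/0.8000 = 0.6500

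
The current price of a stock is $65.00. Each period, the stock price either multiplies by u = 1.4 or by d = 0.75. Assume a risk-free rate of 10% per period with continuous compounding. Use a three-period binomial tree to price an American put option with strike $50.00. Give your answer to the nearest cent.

$2.26

Risk-neutral probability p = (e^0.1 − 0.75)/(1.4 − 0.75) = 0.3552/0.6500 = 0.5464
Terminal stock prices: S_uuu = 178.4, S_uud = 95.55, S_udd = 51.19, S_ddd = 27.42
Terminal payoffs (K − S): max(-128.4, 0) = 0, max(-45.55, 0) = 0, max(-1.188, 0) = 0, max(22.58, 0) = 22.58
Node uu (S = 127.4): continuation = e^(−0.1)·[0.5464·0.0000 + 0.4536·0.0000] = 0.0000; exercise value = 0.0000 ≤ continuation, so V_uu = 0.0000
Node ud (S = 68.25): continuation = e^(−0.1)·[0.5464·0.0000 + 0.4536·0.0000] = 0.0000; exercise value = 0.0000 ≤ continuation, so V_ud = 0.0000
Node dd (S = 36.56): continuation = e^(−0.1)·[0.5464·0.0000 + 0.4536·22.5781] = 9.2665; exercise value = 13.4375 > continuation, so V_dd = 13.4375 (exercise)
Node u (S = 91): continuation = e^(−0.1)·[0.5464·0.0000 + 0.4536·0.0000] = 0.0000; exercise value = 0.0000 ≤ continuation, so V_u = 0.0000
Node d (S = 48.75): continuation = e^(−0.1)·[0.5464·0.0000 + 0.4536·13.4375] = 5.5150; exercise value = 1.2500 ≤ continuation, so V_d = 5.5150
Node 0 (S = 65): continuation = e^(−0.1)·[0.5464·0.0000 + 0.4536·5.5150] = 2.2635; exercise value = 0.0000 ≤ continuation, so V_0 = 2.2635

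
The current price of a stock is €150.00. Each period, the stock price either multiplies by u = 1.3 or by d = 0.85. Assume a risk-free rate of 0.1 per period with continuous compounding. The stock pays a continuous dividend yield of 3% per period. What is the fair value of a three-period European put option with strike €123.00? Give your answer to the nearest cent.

Per-period risk-free factor R = e^0.1 = 1.1052; dividend-adjusted growth = e^(0.1−0.03) = 1.0725.
Risk-neutral probability p = (1.0725 − 0.85)/(1.3 − 0.85) = 0.2225/0.4500 = 0.4945
Terminal stock prices: S_uuu = 329.6, S_uud = 215.5, S_udd = 140.9, S_ddd = 92.12
Terminal payoffs (K − S): max(-206.6, 0) = 0, max(-92.48, 0) = 0, max(-17.89, 0) = 0, max(30.88, 0) = 30.88
Node uu (S = 253.5): V_uu = e^(−0.1)·[0.4945·0.0000 + 0.5055·0.0000] = 0.0000
Node ud (S = 165.8): V_ud = e^(−0.1)·[0.4945·0.0000 + 0.5055·0.0000] = 0.0000
Node dd (S = 108.4): V_dd = e^(−0.1)·[0.4945·0.0000 + 0.5055·30.8813] = 14.1260
Node u (S = 195): V_u = e^(−0.1)·[0.4945·0.0000 + 0.5055·0.0000] = 0.0000
Node d (S = 127.5): V_d = e^(−0.1)·[0.4945·0.0000 + 0.5055·14.1260] = 6.4616
Node 0 (S = 150): V_0 = e^(−0.1)·[0.4945·0.0000 + 0.5055·6.4616] = 2.9557

€2.96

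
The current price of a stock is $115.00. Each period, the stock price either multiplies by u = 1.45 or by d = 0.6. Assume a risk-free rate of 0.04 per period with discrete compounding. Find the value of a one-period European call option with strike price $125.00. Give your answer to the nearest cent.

Risk-neutral probability p = (1 + 0.04 − 0.6)/(1.45 − 0.6) = 0.4400/0.8500 = 0.5176
Terminal stock prices: S_u = 166.8, S_d = 69
Terminal payoffs (S − K): max(41.75, 0) = 41.75, max(-56, 0) = 0
Node 0 (S = 115): V_0 = 1/1.04·[0.5176·41.7500 + 0.4824·0.0000] = 20.7805

$20.78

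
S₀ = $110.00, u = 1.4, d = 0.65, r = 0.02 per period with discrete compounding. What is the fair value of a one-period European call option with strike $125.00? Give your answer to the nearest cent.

Risk-neutral probability p = (1 + 0.02 − 0.65)/(1.4 − 0.65) = 0.3700/0.7500 = 0.4933
Terminal stock prices: S_u = 154, S_d = 71.5
Terminal payoffs (S − K): max(29, 0) = 29, max(-53.5, 0) = 0
Node 0 (S = 110): V_0 = 1/1.02·[0.4933·29.0000 + 0.5067·0.0000] = 14.0261

$14.03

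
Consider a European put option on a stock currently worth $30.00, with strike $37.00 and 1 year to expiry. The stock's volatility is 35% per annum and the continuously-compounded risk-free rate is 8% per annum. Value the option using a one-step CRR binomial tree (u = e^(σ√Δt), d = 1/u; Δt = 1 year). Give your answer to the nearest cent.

$6.88

CRR parameters: u = e^(σ√Δt) = e^(0.35·√1) = 1.4191, d = 1/u = 0.7047
Per-period rate: rΔt = 0.08·1 = 0.08, so R = e^0.08 = 1.0833
Risk-neutral probability p = (e^0.08 − 0.7047)/(1.4191 − 0.7047) = 0.3786/0.7144 = 0.5300
Terminal stock prices: S_u = 42.57, S_d = 21.14
Terminal payoffs (K − S): max(-5.572, 0) = 0, max(15.86, 0) = 15.86
Node 0 (S = 30): V_0 = e^(−0.08)·[0.5300·0.0000 + 0.4700·15.8594] = 6.8813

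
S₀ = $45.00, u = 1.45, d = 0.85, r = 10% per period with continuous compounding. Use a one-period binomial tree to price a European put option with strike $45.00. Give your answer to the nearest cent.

$3.51

Risk-neutral probability p = (e^0.1 − 0.85)/(1.45 − 0.85) = 0.2552/0.6000 = 0.4253
Terminal stock prices: S_u = 65.25, S_d = 38.25
Terminal payoffs (K − S): max(-20.25, 0) = 0, max(6.75, 0) = 6.75
Node 0 (S = 45): V_0 = e^(−0.1)·[0.4253·0.0000 + 0.5747·6.7500] = 3.5102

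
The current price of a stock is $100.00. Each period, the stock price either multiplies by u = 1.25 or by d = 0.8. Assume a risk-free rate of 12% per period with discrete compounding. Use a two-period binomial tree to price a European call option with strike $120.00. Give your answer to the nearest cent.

Risk-neutral probability p = (1 + 0.12 − 0.8)/(1.25 − 0.8) = 0.3200/0.4500 = 0.7111
Terminal stock prices: S_uu = 156.2, S_ud = 100, S_dd = 64
Terminal payoffs (S − K): max(36.25, 0) = 36.25, max(-20, 0) = 0, max(-56, 0) = 0
Node u (S = 125): V_u = 1/1.12·[0.7111·36.2500 + 0.2889·0.0000] = 23.0159
Node d (S = 80): V_d = 1/1.12·[0.7111·0.0000 + 0.2889·0.0000] = 0.0000
Node 0 (S = 100): V_0 = 1/1.12·[0.7111·23.0159 + 0.2889·0.0000] = 14.6133

$14.61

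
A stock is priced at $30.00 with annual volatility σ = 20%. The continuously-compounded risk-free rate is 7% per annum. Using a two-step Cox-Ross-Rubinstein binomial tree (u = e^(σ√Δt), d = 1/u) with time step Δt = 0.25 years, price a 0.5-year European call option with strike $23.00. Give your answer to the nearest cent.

$7.79

CRR parameters: u = e^(σ√Δt) = e^(0.2·√0.25) = 1.1052, d = 1/u = 0.9048
Per-period rate: rΔt = 0.07·0.25 = 0.0175, so R = e^0.0175 = 1.0177
Risk-neutral probability p = (e^0.0175 − 0.9048)/(1.1052 − 0.9048) = 0.1128/0.2003 = 0.5631
Terminal stock prices: S_uu = 36.64, S_ud = 30, S_dd = 24.56
Terminal payoffs (S − K): max(13.64, 0) = 13.64, max(7, 0) = 7, max(1.562, 0) = 1.562
Node u (S = 33.16): V_u = e^(−0.0175)·[0.5631·13.6421 + 0.4369·7.0000] = 10.5541
Node d (S = 27.15): V_d = e^(−0.0175)·[0.5631·7.0000 + 0.4369·1.5619] = 4.5441
Node 0 (S = 30): V_0 = e^(−0.0175)·[0.5631·10.5541 + 0.4369·4.5441] = 7.7911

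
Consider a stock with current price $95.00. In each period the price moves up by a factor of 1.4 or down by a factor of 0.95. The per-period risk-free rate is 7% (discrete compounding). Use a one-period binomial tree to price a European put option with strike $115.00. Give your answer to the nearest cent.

Risk-neutral probability p = (1 + 0.07 − 0.95)/(1.4 − 0.95) = 0.1200/0.4500 = 0.2667
Terminal stock prices: S_u = 133, S_d = 90.25
Terminal payoffs (K − S): max(-18, 0) = 0, max(24.75, 0) = 24.75
Node 0 (S = 95): V_0 = 1/1.07·[0.2667·0.0000 + 0.7333·24.7500] = 16.9626

$16.96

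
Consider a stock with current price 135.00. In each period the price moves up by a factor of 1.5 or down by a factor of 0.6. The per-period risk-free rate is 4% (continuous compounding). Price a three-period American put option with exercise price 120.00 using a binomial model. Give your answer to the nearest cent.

27.81

Risk-neutral probability p = (e^0.04 − 0.6)/(1.5 − 0.6) = 0.4408/0.9000 = 0.4898
Terminal stock prices: S_uuu = 455.6, S_uud = 182.2, S_udd = 72.9, S_ddd = 29.16
Terminal payoffs (K − S): max(-335.6, 0) = 0, max(-62.25, 0) = 0, max(47.1, 0) = 47.1, max(90.84, 0) = 90.84
Node uu (S = 303.8): continuation = e^(−0.04)·[0.4898·0.0000 + 0.5102·0.0000] = 0.0000; exercise value = 0.0000 ≤ continuation, so V_uu = 0.0000
Node ud (S = 121.5): continuation = e^(−0.04)·[0.4898·0.0000 + 0.5102·47.1000] = 23.0886; exercise value = 0.0000 ≤ continuation, so V_ud = 23.0886
Node dd (S = 48.6): continuation = e^(−0.04)·[0.4898·47.1000 + 0.5102·90.8400] = 66.6947; exercise value = 71.4000 > continuation, so V_dd = 71.4000 (exercise)
Node u (S = 202.5): continuation = e^(−0.04)·[0.4898·0.0000 + 0.5102·23.0886] = 11.3182; exercise value = 0.0000 ≤ continuation, so V_u = 11.3182
Node d (S = 81): continuation = e^(−0.04)·[0.4898·23.0886 + 0.5102·71.4000] = 45.8658; exercise value = 39.0000 ≤ continuation, so V_d = 45.8658
Node 0 (S = 135): continuation = e^(−0.04)·[0.4898·11.3182 + 0.5102·45.8658] = 27.8098; exercise value = 0.0000 ≤ continuation, so V_0 = 27.8098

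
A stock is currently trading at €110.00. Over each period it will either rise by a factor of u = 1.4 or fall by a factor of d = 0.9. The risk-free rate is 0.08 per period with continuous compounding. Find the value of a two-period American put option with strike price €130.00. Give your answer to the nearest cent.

€20.00

Risk-neutral probability p = (e^0.08 − 0.9)/(1.4 − 0.9) = 0.1833/0.5000 = 0.3666
Terminal stock prices: S_uu = 215.6, S_ud = 138.6, S_dd = 89.1
Terminal payoffs (K − S): max(-85.6, 0) = 0, max(-8.6, 0) = 0, max(40.9, 0) = 40.9
Node u (S = 154): continuation = e^(−0.08)·[0.3666·0.0000 + 0.6334·0.0000] = 0.0000; exercise value = 0.0000 ≤ continuation, so V_u = 0.0000
Node d (S = 99): continuation = e^(−0.08)·[0.3666·0.0000 + 0.6334·40.9000] = 23.9153; exercise value = 31.0000 > continuation, so V_d = 31.0000 (exercise)
Node 0 (S = 110): continuation = e^(−0.08)·[0.3666·0.0000 + 0.6334·31.0000] = 18.1265; exercise value = 20.0000 > continuation, so V_0 = 20.0000 (exercise)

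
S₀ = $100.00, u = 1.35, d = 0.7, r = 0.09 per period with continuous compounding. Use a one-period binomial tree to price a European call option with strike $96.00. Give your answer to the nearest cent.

Risk-neutral probability p = (e^0.09 − 0.7)/(1.35 − 0.7) = 0.3942/0.6500 = 0.6064
Terminal stock prices: S_u = 135, S_d = 70
Terminal payoffs (S − K): max(39, 0) = 39, max(-26, 0) = 0
Node 0 (S = 100): V_0 = e^(−0.09)·[0.6064·39.0000 + 0.3936·0.0000] = 21.6149

$21.61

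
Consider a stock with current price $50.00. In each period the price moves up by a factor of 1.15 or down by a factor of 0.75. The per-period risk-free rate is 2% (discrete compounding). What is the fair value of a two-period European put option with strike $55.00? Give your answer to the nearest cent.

Risk-neutral probability p = (1 + 0.02 − 0.75)/(1.15 − 0.75) = 0.2700/0.4000 = 0.6750
Terminal stock prices: S_uu = 66.12, S_ud = 43.12, S_dd = 28.12
Terminal payoffs (K − S): max(-11.12, 0) = 0, max(11.88, 0) = 11.88, max(26.88, 0) = 26.88
Node u (S = 57.5): V_u = 1/1.02·[0.6750·0.0000 + 0.3250·11.8750] = 3.7837
Node d (S = 37.5): V_d = 1/1.02·[0.6750·11.8750 + 0.3250·26.8750] = 16.4216
Node 0 (S = 50): V_0 = 1/1.02·[0.6750·3.7837 + 0.3250·16.4216] = 7.7363

$7.74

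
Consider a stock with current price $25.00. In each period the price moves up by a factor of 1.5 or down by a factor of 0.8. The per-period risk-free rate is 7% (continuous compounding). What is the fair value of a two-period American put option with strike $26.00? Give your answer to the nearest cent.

Risk-neutral probability p = (e^0.07 − 0.8)/(1.5 − 0.8) = 0.2725/0.7000 = 0.3893
Terminal stock prices: S_uu = 56.25, S_ud = 30, S_dd = 16
Terminal payoffs (K − S): max(-30.25, 0) = 0, max(-4, 0) = 0, max(10, 0) = 10
Node u (S = 37.5): continuation = e^(−0.07)·[0.3893·0.0000 + 0.6107·0.0000] = 0.0000; exercise value = 0.0000 ≤ continuation, so V_u = 0.0000
Node d (S = 20): continuation = e^(−0.07)·[0.3893·0.0000 + 0.6107·10.0000] = 5.6942; exercise value = 6.0000 > continuation, so V_d = 6.0000 (exercise)
Node 0 (S = 25): continuation = e^(−0.07)·[0.3893·0.0000 + 0.6107·6.0000] = 3.4165; exercise value = 1.0000 ≤ continuation, so V_0 = 3.4165

$3.42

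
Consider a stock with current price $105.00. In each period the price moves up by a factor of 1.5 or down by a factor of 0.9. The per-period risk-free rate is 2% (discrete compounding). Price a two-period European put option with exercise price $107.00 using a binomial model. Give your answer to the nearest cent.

Risk-neutral probability p = (1 + 0.02 − 0.9)/(1.5 − 0.9) = 0.1200/0.6000 = 0.2000
Terminal stock prices: S_uu = 236.2, S_ud = 141.8, S_dd = 85.05
Terminal payoffs (K − S): max(-129.2, 0) = 0, max(-34.75, 0) = 0, max(21.95, 0) = 21.95
Node u (S = 157.5): V_u = 1/1.02·[0.2000·0.0000 + 0.8000·0.0000] = 0.0000
Node d (S = 94.5): V_d = 1/1.02·[0.2000·0.0000 + 0.8000·21.9500] = 17.2157
Node 0 (S = 105): V_0 = 1/1.02·[0.2000·0.0000 + 0.8000·17.2157] = 13.5025

$13.50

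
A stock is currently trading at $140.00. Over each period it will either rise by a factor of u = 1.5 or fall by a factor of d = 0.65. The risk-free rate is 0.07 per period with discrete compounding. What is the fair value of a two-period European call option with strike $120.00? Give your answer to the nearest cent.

Risk-neutral probability p = (1 + 0.07 − 0.65)/(1.5 − 0.65) = 0.4200/0.8500 = 0.4941
Terminal stock prices: S_uu = 315, S_ud = 136.5, S_dd = 59.15
Terminal payoffs (S − K): max(195, 0) = 195, max(16.5, 0) = 16.5, max(-60.85, 0) = 0
Node u (S = 210): V_u = 1/1.07·[0.4941·195.0000 + 0.5059·16.5000] = 97.8505
Node d (S = 91): V_d = 1/1.07·[0.4941·16.5000 + 0.5059·0.0000] = 7.6196
Node 0 (S = 140): V_0 = 1/1.07·[0.4941·97.8505 + 0.5059·7.6196] = 48.7890

$48.79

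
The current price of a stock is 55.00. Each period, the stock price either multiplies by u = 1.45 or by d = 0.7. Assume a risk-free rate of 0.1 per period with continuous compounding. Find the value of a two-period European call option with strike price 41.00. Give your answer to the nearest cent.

Risk-neutral probability p = (e^0.1 − 0.7)/(1.45 − 0.7) = 0.4052/0.7500 = 0.5402
Terminal stock prices: S_uu = 115.6, S_ud = 55.82, S_dd = 26.95
Terminal payoffs (S − K): max(74.64, 0) = 74.64, max(14.82, 0) = 14.82, max(-14.05, 0) = 0
Node u (S = 79.75): V_u = e^(−0.1)·[0.5402·74.6375 + 0.4598·14.8250] = 42.6517
Node d (S = 38.5): V_d = e^(−0.1)·[0.5402·14.8250 + 0.4598·0.0000] = 7.2467
Node 0 (S = 55): V_0 = e^(−0.1)·[0.5402·42.6517 + 0.4598·7.2467] = 23.8637

23.86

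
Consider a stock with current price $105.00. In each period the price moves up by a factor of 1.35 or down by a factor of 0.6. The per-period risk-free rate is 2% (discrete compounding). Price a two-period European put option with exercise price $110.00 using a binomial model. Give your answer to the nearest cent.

Risk-neutral probability p = (1 + 0.02 − 0.6)/(1.35 − 0.6) = 0.4200/0.7500 = 0.5600
Terminal stock prices: S_uu = 191.4, S_ud = 85.05, S_dd = 37.8
Terminal payoffs (K − S): max(-81.36, 0) = 0, max(24.95, 0) = 24.95, max(72.2, 0) = 72.2
Node u (S = 141.8): V_u = 1/1.02·[0.5600·0.0000 + 0.4400·24.9500] = 10.7627
Node d (S = 63): V_d = 1/1.02·[0.5600·24.9500 + 0.4400·72.2000] = 44.8431
Node 0 (S = 105): V_0 = 1/1.02·[0.5600·10.7627 + 0.4400·44.8431] = 25.2531

$25.25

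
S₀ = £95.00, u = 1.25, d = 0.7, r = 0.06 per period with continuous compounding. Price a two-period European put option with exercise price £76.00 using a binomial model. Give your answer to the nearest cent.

Risk-neutral probability p = (e^0.06 − 0.7)/(1.25 − 0.7) = 0.3618/0.5500 = 0.6579
Terminal stock prices: S_uu = 148.4, S_ud = 83.12, S_dd = 46.55
Terminal payoffs (K − S): max(-72.44, 0) = 0, max(-7.125, 0) = 0, max(29.45, 0) = 29.45
Node u (S = 118.8): V_u = e^(−0.06)·[0.6579·0.0000 + 0.3421·0.0000] = 0.0000
Node d (S = 66.5): V_d = e^(−0.06)·[0.6579·0.0000 + 0.3421·29.4500] = 9.4886
Node 0 (S = 95): V_0 = e^(−0.06)·[0.6579·0.0000 + 0.3421·9.4886] = 3.0571

£3.06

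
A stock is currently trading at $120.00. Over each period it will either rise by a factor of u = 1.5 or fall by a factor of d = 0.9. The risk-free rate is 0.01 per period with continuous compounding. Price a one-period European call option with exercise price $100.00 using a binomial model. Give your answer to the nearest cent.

$21.00

Risk-neutral probability p = (e^0.01 − 0.9)/(1.5 − 0.9) = 0.1101/0.6000 = 0.1834
Terminal stock prices: S_u = 180, S_d = 108
Terminal payoffs (S − K): max(80, 0) = 80, max(8, 0) = 8
Node 0 (S = 120): V_0 = e^(−0.01)·[0.1834·80.0000 + 0.8166·8.0000] = 20.9950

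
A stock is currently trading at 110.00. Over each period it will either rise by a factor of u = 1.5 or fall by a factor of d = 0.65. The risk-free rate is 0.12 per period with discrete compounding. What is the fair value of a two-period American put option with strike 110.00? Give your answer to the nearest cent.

Risk-neutral probability p = (1 + 0.12 − 0.65)/(1.5 − 0.65) = 0.4700/0.8500 = 0.5529
Terminal stock prices: S_uu = 247.5, S_ud = 107.2, S_dd = 46.48
Terminal payoffs (K − S): max(-137.5, 0) = 0, max(2.75, 0) = 2.75, max(63.52, 0) = 63.52
Node u (S = 165): continuation = 1/1.12·[0.5529·0.0000 + 0.4471·2.7500] = 1.0977; exercise value = 0.0000 ≤ continuation, so V_u = 1.0977
Node d (S = 71.5): continuation = 1/1.12·[0.5529·2.7500 + 0.4471·63.5250] = 26.7143; exercise value = 38.5000 > continuation, so V_d = 38.5000 (exercise)
Node 0 (S = 110): continuation = 1/1.12·[0.5529·1.0977 + 0.4471·38.5000] = 15.9096; exercise value = 0.0000 ≤ continuation, so V_0 = 15.9096

15.91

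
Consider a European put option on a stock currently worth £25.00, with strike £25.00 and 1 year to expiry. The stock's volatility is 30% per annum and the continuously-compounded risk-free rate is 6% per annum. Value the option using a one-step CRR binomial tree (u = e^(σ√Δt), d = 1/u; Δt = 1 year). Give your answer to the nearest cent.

£2.89

CRR parameters: u = e^(σ√Δt) = e^(0.3·√1) = 1.3499, d = 1/u = 0.7408
Per-period rate: rΔt = 0.06·1 = 0.06, so R = e^0.06 = 1.0618
Risk-neutral probability p = (e^0.06 − 0.7408)/(1.3499 − 0.7408) = 0.3210/0.6090 = 0.5271
Terminal stock prices: S_u = 33.75, S_d = 18.52
Terminal payoffs (K − S): max(-8.746, 0) = 0, max(6.48, 0) = 6.48
Node 0 (S = 25): V_0 = e^(−0.06)·[0.5271·0.0000 + 0.4729·6.4795] = 2.8858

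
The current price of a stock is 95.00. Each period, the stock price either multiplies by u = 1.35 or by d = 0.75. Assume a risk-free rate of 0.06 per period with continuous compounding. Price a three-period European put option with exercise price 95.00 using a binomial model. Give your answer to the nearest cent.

Risk-neutral probability p = (e^0.06 − 0.75)/(1.35 − 0.75) = 0.3118/0.6000 = 0.5197
Terminal stock prices: S_uuu = 233.7, S_uud = 129.9, S_udd = 72.14, S_ddd = 40.08
Terminal payoffs (K − S): max(-138.7, 0) = 0, max(-34.85, 0) = 0, max(22.86, 0) = 22.86, max(54.92, 0) = 54.92
Node uu (S = 173.1): V_uu = e^(−0.06)·[0.5197·0.0000 + 0.4803·0.0000] = 0.0000
Node ud (S = 96.19): V_ud = e^(−0.06)·[0.5197·0.0000 + 0.4803·22.8594] = 10.3394
Node dd (S = 53.44): V_dd = e^(−0.06)·[0.5197·22.8594 + 0.4803·54.9219] = 36.0301
Node u (S = 128.2): V_u = e^(−0.06)·[0.5197·0.0000 + 0.4803·10.3394] = 4.6765
Node d (S = 71.25): V_d = e^(−0.06)·[0.5197·10.3394 + 0.4803·36.0301] = 21.3573
Node 0 (S = 95): V_0 = e^(−0.06)·[0.5197·4.6765 + 0.4803·21.3573] = 11.9490

11.95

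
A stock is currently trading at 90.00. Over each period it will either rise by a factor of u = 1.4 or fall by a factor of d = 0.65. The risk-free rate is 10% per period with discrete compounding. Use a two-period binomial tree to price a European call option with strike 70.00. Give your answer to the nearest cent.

Risk-neutral probability p = (1 + 0.1 − 0.65)/(1.4 − 0.65) = 0.4500/0.7500 = 0.6000
Terminal stock prices: S_uu = 176.4, S_ud = 81.9, S_dd = 38.03
Terminal payoffs (S − K): max(106.4, 0) = 106.4, max(11.9, 0) = 11.9, max(-31.97, 0) = 0
Node u (S = 126): V_u = 1/1.1·[0.6000·106.4000 + 0.4000·11.9000] = 62.3636
Node d (S = 58.5): V_d = 1/1.1·[0.6000·11.9000 + 0.4000·0.0000] = 6.4909
Node 0 (S = 90): V_0 = 1/1.1·[0.6000·62.3636 + 0.4000·6.4909] = 36.3769

36.38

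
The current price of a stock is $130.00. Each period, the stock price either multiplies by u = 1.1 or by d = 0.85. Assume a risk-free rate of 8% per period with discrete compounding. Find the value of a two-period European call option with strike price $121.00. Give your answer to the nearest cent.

$26.41

Risk-neutral probability p = (1 + 0.08 − 0.85)/(1.1 − 0.85) = 0.2300/0.2500 = 0.9200
Terminal stock prices: S_uu = 157.3, S_ud = 121.5, S_dd = 93.92
Terminal payoffs (S − K): max(36.3, 0) = 36.3, max(0.55, 0) = 0.55, max(-27.08, 0) = 0
Node u (S = 143): V_u = 1/1.08·[0.9200·36.3000 + 0.0800·0.5500] = 30.9630
Node d (S = 110.5): V_d = 1/1.08·[0.9200·0.5500 + 0.0800·0.0000] = 0.4685
Node 0 (S = 130): V_0 = 1/1.08·[0.9200·30.9630 + 0.0800·0.4685] = 26.4106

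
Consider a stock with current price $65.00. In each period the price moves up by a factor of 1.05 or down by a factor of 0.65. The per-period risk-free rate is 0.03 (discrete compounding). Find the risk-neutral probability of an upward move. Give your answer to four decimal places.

Risk-neutral probability p = (1 + 0.03 − 0.65)/(1.05 − 0.65) = 0.3800/0.4000 = 0.9500

p = 0.9500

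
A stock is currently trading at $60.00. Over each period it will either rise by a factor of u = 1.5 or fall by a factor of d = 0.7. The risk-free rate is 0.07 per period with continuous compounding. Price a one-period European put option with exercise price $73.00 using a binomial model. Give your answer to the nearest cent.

Risk-neutral probability p = (e^0.07 − 0.7)/(1.5 − 0.7) = 0.3725/0.8000 = 0.4656
Terminal stock prices: S_u = 90, S_d = 42
Terminal payoffs (K − S): max(-17, 0) = 0, max(31, 0) = 31
Node 0 (S = 60): V_0 = e^(−0.07)·[0.4656·0.0000 + 0.5344·31.0000] = 15.4454

$15.45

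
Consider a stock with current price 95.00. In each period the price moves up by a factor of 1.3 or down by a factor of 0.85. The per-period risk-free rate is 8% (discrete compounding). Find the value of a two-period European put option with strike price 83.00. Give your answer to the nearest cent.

2.94

Risk-neutral probability p = (1 + 0.08 − 0.85)/(1.3 − 0.85) = 0.2300/0.4500 = 0.5111
Terminal stock prices: S_uu = 160.6, S_ud = 105, S_dd = 68.64
Terminal payoffs (K − S): max(-77.55, 0) = 0, max(-21.97, 0) = 0, max(14.36, 0) = 14.36
Node u (S = 123.5): V_u = 1/1.08·[0.5111·0.0000 + 0.4889·0.0000] = 0.0000
Node d (S = 80.75): V_d = 1/1.08·[0.5111·0.0000 + 0.4889·14.3625] = 6.5015
Node 0 (S = 95): V_0 = 1/1.08·[0.5111·0.0000 + 0.4889·6.5015] = 2.9431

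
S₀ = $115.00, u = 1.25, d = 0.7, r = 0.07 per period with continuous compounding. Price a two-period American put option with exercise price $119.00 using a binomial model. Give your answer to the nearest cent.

Risk-neutral probability p = (e^0.07 − 0.7)/(1.25 − 0.7) = 0.3725/0.5500 = 0.6773
Terminal stock prices: S_uu = 179.7, S_ud = 100.6, S_dd = 56.35
Terminal payoffs (K − S): max(-60.69, 0) = 0, max(18.38, 0) = 18.38, max(62.65, 0) = 62.65
Node u (S = 143.8): continuation = e^(−0.07)·[0.6773·0.0000 + 0.3227·18.3750] = 5.5289; exercise value = 0.0000 ≤ continuation, so V_u = 5.5289
Node d (S = 80.5): continuation = e^(−0.07)·[0.6773·18.3750 + 0.3227·62.6500] = 30.4549; exercise value = 38.5000 > continuation, so V_d = 38.5000 (exercise)
Node 0 (S = 115): continuation = e^(−0.07)·[0.6773·5.5289 + 0.3227·38.5000] = 15.0760; exercise value = 4.0000 ≤ continuation, so V_0 = 15.0760

$15.08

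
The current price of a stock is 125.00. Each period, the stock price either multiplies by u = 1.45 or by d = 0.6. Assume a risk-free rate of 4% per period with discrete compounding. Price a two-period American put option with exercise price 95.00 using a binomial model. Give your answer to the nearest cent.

10.76

Risk-neutral probability p = (1 + 0.04 − 0.6)/(1.45 − 0.6) = 0.4400/0.8500 = 0.5176
Terminal stock prices: S_uu = 262.8, S_ud = 108.8, S_dd = 45
Terminal payoffs (K − S): max(-167.8, 0) = 0, max(-13.75, 0) = 0, max(50, 0) = 50
Node u (S = 181.2): continuation = 1/1.04·[0.5176·0.0000 + 0.4824·0.0000] = 0.0000; exercise value = 0.0000 ≤ continuation, so V_u = 0.0000
Node d (S = 75): continuation = 1/1.04·[0.5176·0.0000 + 0.4824·50.0000] = 23.1900; exercise value = 20.0000 ≤ continuation, so V_d = 23.1900
Node 0 (S = 125): continuation = 1/1.04·[0.5176·0.0000 + 0.4824·23.1900] = 10.7556; exercise value = 0.0000 ≤ continuation, so V_0 = 10.7556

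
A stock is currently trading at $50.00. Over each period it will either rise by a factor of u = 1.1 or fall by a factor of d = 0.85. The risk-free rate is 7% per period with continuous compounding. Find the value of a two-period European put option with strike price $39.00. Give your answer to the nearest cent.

$0.03

Risk-neutral probability p = (e^0.07 − 0.85)/(1.1 − 0.85) = 0.2225/0.2500 = 0.8900
Terminal stock prices: S_uu = 60.5, S_ud = 46.75, S_dd = 36.12
Terminal payoffs (K − S): max(-21.5, 0) = 0, max(-7.75, 0) = 0, max(2.875, 0) = 2.875
Node u (S = 55): V_u = e^(−0.07)·[0.8900·0.0000 + 0.1100·0.0000] = 0.0000
Node d (S = 42.5): V_d = e^(−0.07)·[0.8900·0.0000 + 0.1100·2.8750] = 0.2948
Node 0 (S = 50): V_0 = e^(−0.07)·[0.8900·0.0000 + 0.1100·0.2948] = 0.0302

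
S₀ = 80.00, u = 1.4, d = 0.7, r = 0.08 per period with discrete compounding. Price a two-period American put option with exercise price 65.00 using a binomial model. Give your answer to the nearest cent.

Risk-neutral probability p = (1 + 0.08 − 0.7)/(1.4 − 0.7) = 0.3800/0.7000 = 0.5429
Terminal stock prices: S_uu = 156.8, S_ud = 78.4, S_dd = 39.2
Terminal payoffs (K − S): max(-91.8, 0) = 0, max(-13.4, 0) = 0, max(25.8, 0) = 25.8
Node u (S = 112): continuation = 1/1.08·[0.5429·0.0000 + 0.4571·0.0000] = 0.0000; exercise value = 0.0000 ≤ continuation, so V_u = 0.0000
Node d (S = 56): continuation = 1/1.08·[0.5429·0.0000 + 0.4571·25.8000] = 10.9206; exercise value = 9.0000 ≤ continuation, so V_d = 10.9206
Node 0 (S = 80): continuation = 1/1.08·[0.5429·0.0000 + 0.4571·10.9206] = 4.6225; exercise value = 0.0000 ≤ continuation, so V_0 = 4.6225

4.62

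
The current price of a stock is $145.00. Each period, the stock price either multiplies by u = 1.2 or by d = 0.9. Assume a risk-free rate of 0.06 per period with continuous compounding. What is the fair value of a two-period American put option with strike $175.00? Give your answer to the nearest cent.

$30.00

Risk-neutral probability p = (e^0.06 − 0.9)/(1.2 − 0.9) = 0.1618/0.3000 = 0.5395
Terminal stock prices: S_uu = 208.8, S_ud = 156.6, S_dd = 117.5
Terminal payoffs (K − S): max(-33.8, 0) = 0, max(18.4, 0) = 18.4, max(57.55, 0) = 57.55
Node u (S = 174): continuation = e^(−0.06)·[0.5395·0.0000 + 0.4605·18.4000] = 7.9805; exercise value = 1.0000 ≤ continuation, so V_u = 7.9805
Node d (S = 130.5): continuation = e^(−0.06)·[0.5395·18.4000 + 0.4605·57.5500] = 34.3088; exercise value = 44.5000 > continuation, so V_d = 44.5000 (exercise)
Node 0 (S = 145): continuation = e^(−0.06)·[0.5395·7.9805 + 0.4605·44.5000] = 23.3552; exercise value = 30.0000 > continuation, so V_0 = 30.0000 (exercise)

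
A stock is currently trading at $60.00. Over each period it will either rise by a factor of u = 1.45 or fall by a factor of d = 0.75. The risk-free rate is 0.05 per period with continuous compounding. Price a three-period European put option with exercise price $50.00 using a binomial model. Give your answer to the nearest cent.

Risk-neutral probability p = (e^0.05 − 0.75)/(1.45 − 0.75) = 0.3013/0.7000 = 0.4304
Terminal stock prices: S_uuu = 182.9, S_uud = 94.61, S_udd = 48.94, S_ddd = 25.31
Terminal payoffs (K − S): max(-132.9, 0) = 0, max(-44.61, 0) = 0, max(1.062, 0) = 1.062, max(24.69, 0) = 24.69
Node uu (S = 126.2): V_uu = e^(−0.05)·[0.4304·0.0000 + 0.5696·0.0000] = 0.0000
Node ud (S = 65.25): V_ud = e^(−0.05)·[0.4304·0.0000 + 0.5696·1.0625] = 0.5757
Node dd (S = 33.75): V_dd = e^(−0.05)·[0.4304·1.0625 + 0.5696·24.6875] = 13.8115
Node u (S = 87): V_u = e^(−0.05)·[0.4304·0.0000 + 0.5696·0.5757] = 0.3119
Node d (S = 45): V_d = e^(−0.05)·[0.4304·0.5757 + 0.5696·13.8115] = 7.7192
Node 0 (S = 60): V_0 = e^(−0.05)·[0.4304·0.3119 + 0.5696·7.7192] = 4.3102

$4.31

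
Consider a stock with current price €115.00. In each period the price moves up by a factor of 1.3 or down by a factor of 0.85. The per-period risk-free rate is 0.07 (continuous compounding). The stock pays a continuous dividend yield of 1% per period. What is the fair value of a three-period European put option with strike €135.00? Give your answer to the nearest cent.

€16.39

Per-period risk-free factor R = e^0.07 = 1.0725; dividend-adjusted growth = e^(0.07−0.01) = 1.0618.
Risk-neutral probability p = (1.0618 − 0.85)/(1.3 − 0.85) = 0.2118/0.4500 = 0.4707
Terminal stock prices: S_uuu = 252.7, S_uud = 165.2, S_udd = 108, S_ddd = 70.62
Terminal payoffs (K − S): max(-117.7, 0) = 0, max(-30.2, 0) = 0, max(26.99, 0) = 26.99, max(64.38, 0) = 64.38
Node uu (S = 194.4): V_uu = e^(−0.07)·[0.4707·0.0000 + 0.5293·0.0000] = 0.0000
Node ud (S = 127.1): V_ud = e^(−0.07)·[0.4707·0.0000 + 0.5293·26.9863] = 13.3169
Node dd (S = 83.09): V_dd = e^(−0.07)·[0.4707·26.9863 + 0.5293·64.3756] = 43.6124
Node u (S = 149.5): V_u = e^(−0.07)·[0.4707·0.0000 + 0.5293·13.3169] = 6.5715
Node d (S = 97.75): V_d = e^(−0.07)·[0.4707·13.3169 + 0.5293·43.6124] = 27.3666
Node 0 (S = 115): V_0 = e^(−0.07)·[0.4707·6.5715 + 0.5293·27.3666] = 16.3890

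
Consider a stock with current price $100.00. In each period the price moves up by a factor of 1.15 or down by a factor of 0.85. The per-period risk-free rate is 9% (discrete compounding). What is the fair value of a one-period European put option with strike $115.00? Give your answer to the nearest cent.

Risk-neutral probability p = (1 + 0.09 − 0.85)/(1.15 − 0.85) = 0.2400/0.3000 = 0.8000
Terminal stock prices: S_u = 115, S_d = 85
Terminal payoffs (K − S): max(0, 0) = 0, max(30, 0) = 30
Node 0 (S = 100): V_0 = 1/1.09·[0.8000·0.0000 + 0.2000·30.0000] = 5.5046

$5.50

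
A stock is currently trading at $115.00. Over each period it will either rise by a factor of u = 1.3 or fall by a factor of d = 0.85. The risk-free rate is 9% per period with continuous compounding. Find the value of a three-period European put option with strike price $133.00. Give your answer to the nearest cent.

Risk-neutral probability p = (e^0.09 − 0.85)/(1.3 − 0.85) = 0.2442/0.4500 = 0.5426
Terminal stock prices: S_uuu = 252.7, S_uud = 165.2, S_udd = 108, S_ddd = 70.62
Terminal payoffs (K − S): max(-119.7, 0) = 0, max(-32.2, 0) = 0, max(24.99, 0) = 24.99, max(62.38, 0) = 62.38
Node uu (S = 194.4): V_uu = e^(−0.09)·[0.5426·0.0000 + 0.4574·0.0000] = 0.0000
Node ud (S = 127.1): V_ud = e^(−0.09)·[0.5426·0.0000 + 0.4574·24.9863] = 10.4448
Node dd (S = 83.09): V_dd = e^(−0.09)·[0.5426·24.9863 + 0.4574·62.3756] = 38.4653
Node u (S = 149.5): V_u = e^(−0.09)·[0.5426·0.0000 + 0.4574·10.4448] = 4.3662
Node d (S = 97.75): V_d = e^(−0.09)·[0.5426·10.4448 + 0.4574·38.4653] = 21.2591
Node 0 (S = 115): V_0 = e^(−0.09)·[0.5426·4.3662 + 0.4574·21.2591] = 11.0520

$11.05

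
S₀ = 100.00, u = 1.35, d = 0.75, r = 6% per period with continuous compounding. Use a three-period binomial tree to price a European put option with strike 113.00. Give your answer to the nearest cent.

17.69

Risk-neutral probability p = (e^0.06 − 0.75)/(1.35 − 0.75) = 0.3118/0.6000 = 0.5197
Terminal stock prices: S_uuu = 246, S_uud = 136.7, S_udd = 75.94, S_ddd = 42.19
Terminal payoffs (K − S): max(-133, 0) = 0, max(-23.69, 0) = 0, max(37.06, 0) = 37.06, max(70.81, 0) = 70.81
Node uu (S = 182.3): V_uu = e^(−0.06)·[0.5197·0.0000 + 0.4803·0.0000] = 0.0000
Node ud (S = 101.2): V_ud = e^(−0.06)·[0.5197·0.0000 + 0.4803·37.0625] = 16.7635
Node dd (S = 56.25): V_dd = e^(−0.06)·[0.5197·37.0625 + 0.4803·70.8125] = 50.1694
Node u (S = 135): V_u = e^(−0.06)·[0.5197·0.0000 + 0.4803·16.7635] = 7.5822
Node d (S = 75): V_d = e^(−0.06)·[0.5197·16.7635 + 0.4803·50.1694] = 30.8969
Node 0 (S = 100): V_0 = e^(−0.06)·[0.5197·7.5822 + 0.4803·30.8969] = 17.6860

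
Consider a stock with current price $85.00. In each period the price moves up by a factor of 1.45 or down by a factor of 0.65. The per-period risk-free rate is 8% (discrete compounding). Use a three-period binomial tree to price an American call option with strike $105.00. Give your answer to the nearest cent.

$22.55

Risk-neutral probability p = (1 + 0.08 − 0.65)/(1.45 − 0.65) = 0.4300/0.8000 = 0.5375
Terminal stock prices: S_uuu = 259.1, S_uud = 116.2, S_udd = 52.07, S_ddd = 23.34
Terminal payoffs (S − K): max(154.1, 0) = 154.1, max(11.16, 0) = 11.16, max(-52.93, 0) = 0, max(-81.66, 0) = 0
Node uu (S = 178.7): continuation = 1/1.08·[0.5375·154.1331 + 0.4625·11.1631] = 81.4903; exercise value = 73.7125 ≤ continuation, so V_uu = 81.4903
Node ud (S = 80.11): continuation = 1/1.08·[0.5375·11.1631 + 0.4625·0.0000] = 5.5557; exercise value = 0.0000 ≤ continuation, so V_ud = 5.5557
Node dd (S = 35.91): continuation = 1/1.08·[0.5375·0.0000 + 0.4625·0.0000] = 0.0000; exercise value = 0.0000 ≤ continuation, so V_dd = 0.0000
Node u (S = 123.2): continuation = 1/1.08·[0.5375·81.4903 + 0.4625·5.5557] = 42.9357; exercise value = 18.2500 ≤ continuation, so V_u = 42.9357
Node d (S = 55.25): continuation = 1/1.08·[0.5375·5.5557 + 0.4625·0.0000] = 2.7650; exercise value = 0.0000 ≤ continuation, so V_d = 2.7650
Node 0 (S = 85): continuation = 1/1.08·[0.5375·42.9357 + 0.4625·2.7650] = 22.5525; exercise value = 0.0000 ≤ continuation, so V_0 = 22.5525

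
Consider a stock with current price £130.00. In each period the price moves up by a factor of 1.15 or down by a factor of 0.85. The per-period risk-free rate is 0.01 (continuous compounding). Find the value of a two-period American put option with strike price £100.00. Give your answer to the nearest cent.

£1.30

Risk-neutral probability p = (e^0.01 − 0.85)/(1.15 − 0.85) = 0.1601/0.3000 = 0.5335
Terminal stock prices: S_uu = 171.9, S_ud = 127.1, S_dd = 93.92
Terminal payoffs (K − S): max(-71.92, 0) = 0, max(-27.08, 0) = 0, max(6.075, 0) = 6.075
Node u (S = 149.5): continuation = e^(−0.01)·[0.5335·0.0000 + 0.4665·0.0000] = 0.0000; exercise value = 0.0000 ≤ continuation, so V_u = 0.0000
Node d (S = 110.5): continuation = e^(−0.01)·[0.5335·0.0000 + 0.4665·6.0750] = 2.8058; exercise value = 0.0000 ≤ continuation, so V_d = 2.8058
Node 0 (S = 130): continuation = e^(−0.01)·[0.5335·0.0000 + 0.4665·2.8058] = 1.2959; exercise value = 0.0000 ≤ continuation, so V_0 = 1.2959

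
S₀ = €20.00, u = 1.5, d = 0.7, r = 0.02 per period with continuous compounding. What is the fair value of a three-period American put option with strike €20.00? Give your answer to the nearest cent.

€4.96

Risk-neutral probability p = (e^0.02 − 0.7)/(1.5 − 0.7) = 0.3202/0.8000 = 0.4003
Terminal stock prices: S_uuu = 67.5, S_uud = 31.5, S_udd = 14.7, S_ddd = 6.86
Terminal payoffs (K − S): max(-47.5, 0) = 0, max(-11.5, 0) = 0, max(5.3, 0) = 5.3, max(13.14, 0) = 13.14
Node uu (S = 45): continuation = e^(−0.02)·[0.4003·0.0000 + 0.5997·0.0000] = 0.0000; exercise value = 0.0000 ≤ continuation, so V_uu = 0.0000
Node ud (S = 21): continuation = e^(−0.02)·[0.4003·0.0000 + 0.5997·5.3000] = 3.1157; exercise value = 0.0000 ≤ continuation, so V_ud = 3.1157
Node dd (S = 9.8): continuation = e^(−0.02)·[0.4003·5.3000 + 0.5997·13.1400] = 9.8040; exercise value = 10.2000 > continuation, so V_dd = 10.2000 (exercise)
Node u (S = 30): continuation = e^(−0.02)·[0.4003·0.0000 + 0.5997·3.1157] = 1.8316; exercise value = 0.0000 ≤ continuation, so V_u = 1.8316
Node d (S = 14): continuation = e^(−0.02)·[0.4003·3.1157 + 0.5997·10.2000] = 7.2187; exercise value = 6.0000 ≤ continuation, so V_d = 7.2187
Node 0 (S = 20): continuation = e^(−0.02)·[0.4003·1.8316 + 0.5997·7.2187] = 4.9623; exercise value = 0.0000 ≤ continuation, so V_0 = 4.9623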